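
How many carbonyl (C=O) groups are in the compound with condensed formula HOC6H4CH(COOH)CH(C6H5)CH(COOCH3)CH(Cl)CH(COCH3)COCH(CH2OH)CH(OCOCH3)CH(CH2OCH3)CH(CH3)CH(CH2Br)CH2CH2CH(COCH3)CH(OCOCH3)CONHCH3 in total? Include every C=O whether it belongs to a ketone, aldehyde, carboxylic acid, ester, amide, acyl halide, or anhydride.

CH(COOH): carboxylic acid, 1 C=O (running total 1).
CH(COOCH3): ester, 1 C=O (running total 2).
CH(COCH3): ketone, 1 C=O (running total 3).
CO: ketone, 1 C=O (running total 4).
CH(OCOCH3): ester, 1 C=O (running total 5).
CH(COCH3): ketone, 1 C=O (running total 6).
CH(OCOCH3): ester, 1 C=O (running total 7).
CONHCH3: amide, 1 C=O (running total 8).

8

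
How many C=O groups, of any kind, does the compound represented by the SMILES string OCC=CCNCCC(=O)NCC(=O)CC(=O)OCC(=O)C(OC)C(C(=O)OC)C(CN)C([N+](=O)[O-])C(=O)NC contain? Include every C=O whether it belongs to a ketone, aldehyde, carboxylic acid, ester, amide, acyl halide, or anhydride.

6

CH2CONHCH2: amide, 1 C=O (running total 1).
CO: ketone, 1 C=O (running total 2).
CH2COOCH2: ester, 1 C=O (running total 3).
CO: ketone, 1 C=O (running total 4).
CH(COOCH3): ester, 1 C=O (running total 5).
CONHCH3: amide, 1 C=O (running total 6).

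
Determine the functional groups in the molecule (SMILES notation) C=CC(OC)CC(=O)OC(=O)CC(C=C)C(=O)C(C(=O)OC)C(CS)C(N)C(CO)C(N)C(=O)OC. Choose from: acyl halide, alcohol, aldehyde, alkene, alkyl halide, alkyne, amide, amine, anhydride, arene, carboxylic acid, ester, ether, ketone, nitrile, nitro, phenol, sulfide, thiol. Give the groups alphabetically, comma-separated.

alcohol, alkene, amine, anhydride, ester, ether, ketone, thiol

Taking each segment in turn:
  CH2=CH: C=C double bond → alkene.
  CH(OCH3): pendant –OCH3: C–O–C with sp³ C, no adjacent C=O → ether.
  CH2CO-O-COCH2: two acyl groups sharing one oxygen, –C(=O)–O–C(=O)– → anhydride.
  CH(CH=CH2): pendant –CH=CH2: C=C double bond → alkene.
  CO: –C(=O)– with carbon on both sides → ketone.
  CH(COOCH3): pendant –COOCH3: carbonyl C bonded to C and –OCH3 → ester.
  CH(CH2SH): pendant –CH2SH → thiol.
  CH(NH2): –NH2 on an sp³ carbon with no adjacent C=O → amine.
  CH(CH2OH): pendant –CH2OH on an sp³ backbone C → alcohol.
  CH(NH2): –NH2 on an sp³ carbon with no adjacent C=O → amine.
  COOCH3: –C(=O)OCH3: carbonyl C bonded to C and to –OCH3 → ester (not ketone + ether).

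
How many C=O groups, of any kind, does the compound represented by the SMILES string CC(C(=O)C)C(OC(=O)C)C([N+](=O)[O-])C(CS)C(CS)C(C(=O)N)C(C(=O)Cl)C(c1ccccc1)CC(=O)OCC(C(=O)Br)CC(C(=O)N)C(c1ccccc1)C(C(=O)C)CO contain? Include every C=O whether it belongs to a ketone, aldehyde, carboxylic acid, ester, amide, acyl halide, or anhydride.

CH(COCH3): ketone, 1 C=O (running total 1).
CH(OCOCH3): ester, 1 C=O (running total 2).
CH(CONH2): amide, 1 C=O (running total 3).
CH(COCl): acyl halide, 1 C=O (running total 4).
CH2COOCH2: ester, 1 C=O (running total 5).
CH(COBr): acyl halide, 1 C=O (running total 6).
CH(CONH2): amide, 1 C=O (running total 7).
CH(COCH3): ketone, 1 C=O (running total 8).

8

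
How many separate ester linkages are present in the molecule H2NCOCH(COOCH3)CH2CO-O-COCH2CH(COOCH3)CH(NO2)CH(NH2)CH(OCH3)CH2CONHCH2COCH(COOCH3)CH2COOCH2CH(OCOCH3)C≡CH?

5

Reading the structure from left to right:
  H2NCO: –C(=O)NH2: carbonyl C bonded to C and to N → amide (the N is not a separate amine).
  CH(COOCH3): pendant –COOCH3: carbonyl C bonded to C and –OCH3 → ester.
  CH2CO-O-COCH2: two acyl groups sharing one oxygen, –C(=O)–O–C(=O)– → anhydride.
  CH(COOCH3): pendant –COOCH3: carbonyl C bonded to C and –OCH3 → ester.
  CH(NO2): –NO2 on an sp³ carbon → nitro (the N=O is not a carbonyl).
  CH(NH2): –NH2 on an sp³ carbon with no adjacent C=O → amine.
  CH(OCH3): pendant –OCH3: C–O–C with sp³ C, no adjacent C=O → ether.
  CH2CONHCH2: –C(=O)–N– linkage → amide (the N is not an amine).
  CO: –C(=O)– with carbon on both sides → ketone.
  CH(COOCH3): pendant –COOCH3: carbonyl C bonded to C and –OCH3 → ester.
  CH2COOCH2: –C(=O)–O–C with C on the carbonyl side → ester.
  CH(OCOCH3): pendant –OC(=O)CH3: an acyloxy group → ester.
  C≡CH: C≡C triple bond → alkyne.
Ester appears at: CH(COOCH3), CH(COOCH3), CH(COOCH3), CH2COOCH2, CH(OCOCH3) → 5.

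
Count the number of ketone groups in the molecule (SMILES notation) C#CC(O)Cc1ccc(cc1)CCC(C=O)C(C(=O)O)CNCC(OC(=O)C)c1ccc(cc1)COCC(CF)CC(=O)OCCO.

0

C≡C triple bond → alkyne.
–OH on an sp³ carbon → alcohol (secondary).
para-disubstituted benzene ring → arene.
pendant –CHO: carbonyl C bonded to C and H → aldehyde.
pendant –COOH: carbonyl C bonded to C and –OH → carboxylic acid.
C–N–C with sp³ carbons and no adjacent C=O → amine (secondary).
pendant –OC(=O)CH3: an acyloxy group → ester.
para-disubstituted benzene ring → arene.
C–O–C with sp³ carbons on both sides and no adjacent C=O → ether.
pendant –CH2X: halogen on sp³ carbon → alkyl halide.
–C(=O)–O–C with C on the carbonyl side → ester.
–OH on an sp³ carbon → alcohol.
No segment is a ketone: CH(CHO) is aldehyde, not ketone; CH(COOH) is carboxylic acid, not ketone; CH(OCOCH3) is ester, not ketone. → 0.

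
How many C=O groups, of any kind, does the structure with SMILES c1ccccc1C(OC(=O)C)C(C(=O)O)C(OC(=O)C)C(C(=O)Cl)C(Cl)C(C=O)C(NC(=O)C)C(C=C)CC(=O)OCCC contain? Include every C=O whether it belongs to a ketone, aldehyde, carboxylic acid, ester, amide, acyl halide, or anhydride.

7

CH(OCOCH3): ester, 1 C=O (running total 1).
CH(COOH): carboxylic acid, 1 C=O (running total 2).
CH(OCOCH3): ester, 1 C=O (running total 3).
CH(COCl): acyl halide, 1 C=O (running total 4).
CH(CHO): aldehyde, 1 C=O (running total 5).
CH(NHCOCH3): amide, 1 C=O (running total 6).
CH2COOCH2: ester, 1 C=O (running total 7).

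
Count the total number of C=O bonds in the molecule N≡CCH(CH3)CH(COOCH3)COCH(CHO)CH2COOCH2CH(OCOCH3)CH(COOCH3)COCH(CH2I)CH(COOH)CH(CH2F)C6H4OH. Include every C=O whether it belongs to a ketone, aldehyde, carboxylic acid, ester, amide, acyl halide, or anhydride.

CH(COOCH3): ester, 1 C=O (running total 1).
CO: ketone, 1 C=O (running total 2).
CH(CHO): aldehyde, 1 C=O (running total 3).
CH2COOCH2: ester, 1 C=O (running total 4).
CH(OCOCH3): ester, 1 C=O (running total 5).
CH(COOCH3): ester, 1 C=O (running total 6).
CO: ketone, 1 C=O (running total 7).
CH(COOH): carboxylic acid, 1 C=O (running total 8).

8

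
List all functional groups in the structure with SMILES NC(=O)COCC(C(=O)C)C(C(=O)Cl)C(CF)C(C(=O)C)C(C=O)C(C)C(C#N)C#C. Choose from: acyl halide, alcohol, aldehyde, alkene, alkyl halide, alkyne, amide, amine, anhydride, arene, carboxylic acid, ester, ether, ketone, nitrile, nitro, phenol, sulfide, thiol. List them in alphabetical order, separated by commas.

acyl halide, aldehyde, alkyl halide, alkyne, amide, ether, ketone, nitrile

Reading the structure from left to right:
  H2NCO: –C(=O)NH2: carbonyl C bonded to C and to N → amide (the N is not a separate amine).
  CH2OCH2: C–O–C with sp³ carbons on both sides and no adjacent C=O → ether.
  CH(COCH3): pendant –COCH3: carbonyl C bonded to two carbons → ketone.
  CH(COCl): pendant –C(=O)X: carbonyl C bonded to C and halogen → acyl halide.
  CH(CH2F): pendant –CH2X: halogen on sp³ carbon → alkyl halide.
  CH(COCH3): pendant –COCH3: carbonyl C bonded to two carbons → ketone.
  CH(CHO): pendant –CHO: carbonyl C bonded to C and H → aldehyde.
  CH(CN): pendant –C≡N: nitrile.
  C≡CH: C≡C triple bond → alkyne.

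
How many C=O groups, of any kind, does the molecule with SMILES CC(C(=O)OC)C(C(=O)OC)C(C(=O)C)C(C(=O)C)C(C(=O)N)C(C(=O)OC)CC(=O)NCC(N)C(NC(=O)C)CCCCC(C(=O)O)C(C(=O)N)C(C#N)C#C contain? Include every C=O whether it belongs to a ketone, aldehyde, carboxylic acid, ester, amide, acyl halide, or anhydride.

10

CH(COOCH3): ester, 1 C=O (running total 1).
CH(COOCH3): ester, 1 C=O (running total 2).
CH(COCH3): ketone, 1 C=O (running total 3).
CH(COCH3): ketone, 1 C=O (running total 4).
CH(CONH2): amide, 1 C=O (running total 5).
CH(COOCH3): ester, 1 C=O (running total 6).
CH2CONHCH2: amide, 1 C=O (running total 7).
CH(NHCOCH3): amide, 1 C=O (running total 8).
CH(COOH): carboxylic acid, 1 C=O (running total 9).
CH(CONH2): amide, 1 C=O (running total 10).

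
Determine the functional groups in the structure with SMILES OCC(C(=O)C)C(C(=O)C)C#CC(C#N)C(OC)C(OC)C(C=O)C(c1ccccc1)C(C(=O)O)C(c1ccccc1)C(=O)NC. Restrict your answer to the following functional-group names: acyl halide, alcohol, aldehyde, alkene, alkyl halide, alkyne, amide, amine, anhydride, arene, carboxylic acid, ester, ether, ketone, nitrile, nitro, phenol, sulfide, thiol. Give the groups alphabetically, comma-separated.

alcohol, aldehyde, alkyne, amide, arene, carboxylic acid, ether, ketone, nitrile

HO– on an sp³ carbon → alcohol.
pendant –COCH3: carbonyl C bonded to two carbons → ketone.
pendant –COCH3: carbonyl C bonded to two carbons → ketone.
C≡C triple bond → alkyne.
pendant –C≡N: nitrile.
pendant –OCH3: C–O–C with sp³ C, no adjacent C=O → ether.
pendant –OCH3: C–O–C with sp³ C, no adjacent C=O → ether.
pendant –CHO: carbonyl C bonded to C and H → aldehyde.
pendant –C6H5: benzene ring → arene.
pendant –COOH: carbonyl C bonded to C and –OH → carboxylic acid.
pendant –C6H5: benzene ring → arene.
–C(=O)NHCH3: carbonyl C bonded to C and to N → amide (the N is not an amine).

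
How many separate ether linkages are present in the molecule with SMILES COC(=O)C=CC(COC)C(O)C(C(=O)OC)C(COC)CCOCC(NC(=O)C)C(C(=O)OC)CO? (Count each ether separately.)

3

Taking each segment in turn:
  CH3OOC: CH3O–C(=O)–: carbonyl C bonded to C and to –OCH3 → ester (not ketone + ether).
  CH=CH: C=C double bond → alkene.
  CH(CH2OCH3): pendant –CH2OCH3: C–O–C linkage → ether.
  CH(OH): –OH on an sp³ carbon → alcohol (secondary).
  CH(COOCH3): pendant –COOCH3: carbonyl C bonded to C and –OCH3 → ester.
  CH(CH2OCH3): pendant –CH2OCH3: C–O–C linkage → ether.
  CH2OCH2: C–O–C with sp³ carbons on both sides and no adjacent C=O → ether.
  CH(NHCOCH3): pendant –NHC(=O)CH3: N bonded to a carbonyl → amide (not amine).
  CH(COOCH3): pendant –COOCH3: carbonyl C bonded to C and –OCH3 → ester.
  CH2OH: –OH on an sp³ carbon → alcohol.
Ether appears at: CH(CH2OCH3), CH(CH2OCH3), CH2OCH2 → 3.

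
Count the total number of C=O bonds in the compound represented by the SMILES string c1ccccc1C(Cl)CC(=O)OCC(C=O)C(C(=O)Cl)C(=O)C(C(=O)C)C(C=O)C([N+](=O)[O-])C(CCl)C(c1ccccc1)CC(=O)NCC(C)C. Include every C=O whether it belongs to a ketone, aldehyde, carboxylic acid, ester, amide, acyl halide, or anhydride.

CH2COOCH2: ester, 1 C=O (running total 1).
CH(CHO): aldehyde, 1 C=O (running total 2).
CH(COCl): acyl halide, 1 C=O (running total 3).
CO: ketone, 1 C=O (running total 4).
CH(COCH3): ketone, 1 C=O (running total 5).
CH(CHO): aldehyde, 1 C=O (running total 6).
CH2CONHCH2: amide, 1 C=O (running total 7).

7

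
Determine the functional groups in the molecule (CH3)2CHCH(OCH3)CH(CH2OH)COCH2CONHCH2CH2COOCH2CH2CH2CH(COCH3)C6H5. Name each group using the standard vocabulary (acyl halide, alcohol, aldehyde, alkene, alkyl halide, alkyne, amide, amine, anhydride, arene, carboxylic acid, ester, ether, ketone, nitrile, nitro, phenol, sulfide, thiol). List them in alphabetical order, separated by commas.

Working along the chain:
  CH(OCH3): pendant –OCH3: C–O–C with sp³ C, no adjacent C=O → ether.
  CH(CH2OH): pendant –CH2OH on an sp³ backbone C → alcohol.
  CO: –C(=O)– with carbon on both sides → ketone.
  CH2CONHCH2: –C(=O)–N– linkage → amide (the N is not an amine).
  CH2COOCH2: –C(=O)–O–C with C on the carbonyl side → ester.
  CH(COCH3): pendant –COCH3: carbonyl C bonded to two carbons → ketone.
  C6H5: –C6H5 phenyl ring → arene.

alcohol, amide, arene, ester, ether, ketone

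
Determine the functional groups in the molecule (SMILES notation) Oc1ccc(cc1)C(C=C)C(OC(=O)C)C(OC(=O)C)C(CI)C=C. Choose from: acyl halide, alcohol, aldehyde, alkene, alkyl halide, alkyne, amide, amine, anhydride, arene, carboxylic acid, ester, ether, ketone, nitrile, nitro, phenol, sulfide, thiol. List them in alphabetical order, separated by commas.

Reading the structure from left to right:
  HOC6H4: –OH attached directly to an aromatic ring → phenol (not alcohol); the ring itself is an arene.
  CH(CH=CH2): pendant –CH=CH2: C=C double bond → alkene.
  CH(OCOCH3): pendant –OC(=O)CH3: an acyloxy group → ester.
  CH(OCOCH3): pendant –OC(=O)CH3: an acyloxy group → ester.
  CH(CH2I): pendant –CH2X: halogen on sp³ carbon → alkyl halide.
  CH=CH2: C=C double bond → alkene.

alkene, alkyl halide, arene, ester, phenol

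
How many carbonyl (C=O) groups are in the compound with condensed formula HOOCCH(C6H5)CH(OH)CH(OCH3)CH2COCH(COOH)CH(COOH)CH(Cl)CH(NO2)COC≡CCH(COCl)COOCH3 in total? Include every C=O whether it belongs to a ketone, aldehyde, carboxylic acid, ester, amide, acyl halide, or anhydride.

7

HOOC: carboxylic acid, 1 C=O (running total 1).
CO: ketone, 1 C=O (running total 2).
CH(COOH): carboxylic acid, 1 C=O (running total 3).
CH(COOH): carboxylic acid, 1 C=O (running total 4).
CO: ketone, 1 C=O (running total 5).
CH(COCl): acyl halide, 1 C=O (running total 6).
COOCH3: ester, 1 C=O (running total 7).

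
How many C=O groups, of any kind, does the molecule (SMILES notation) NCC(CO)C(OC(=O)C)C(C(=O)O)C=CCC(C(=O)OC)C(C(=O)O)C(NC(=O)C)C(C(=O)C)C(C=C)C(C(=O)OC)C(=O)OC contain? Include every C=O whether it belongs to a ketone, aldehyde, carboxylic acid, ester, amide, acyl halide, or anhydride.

CH(OCOCH3): ester, 1 C=O (running total 1).
CH(COOH): carboxylic acid, 1 C=O (running total 2).
CH(COOCH3): ester, 1 C=O (running total 3).
CH(COOH): carboxylic acid, 1 C=O (running total 4).
CH(NHCOCH3): amide, 1 C=O (running total 5).
CH(COCH3): ketone, 1 C=O (running total 6).
CH(COOCH3): ester, 1 C=O (running total 7).
COOCH3: ester, 1 C=O (running total 8).

8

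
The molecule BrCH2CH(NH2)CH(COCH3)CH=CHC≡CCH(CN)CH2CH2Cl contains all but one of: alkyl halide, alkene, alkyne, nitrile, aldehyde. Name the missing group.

nitrile: present (CH(CN) — pendant –C≡N: nitrile).
alkyne: present (C≡C — C≡C triple bond → alkyne).
alkyl halide: present (BrCH2 — halogen on an sp³ carbon → alkyl halide).
alkene: present (CH=CH — C=C double bond → alkene).
aldehyde: absent. In CH(COCH3), the carbonyl carbon is bonded to two carbons, so it is a ketone, not an aldehyde.

aldehyde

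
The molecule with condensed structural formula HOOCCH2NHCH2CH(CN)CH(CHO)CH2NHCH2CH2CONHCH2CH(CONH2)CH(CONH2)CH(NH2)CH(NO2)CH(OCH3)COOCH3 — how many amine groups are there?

–COOH: carbonyl C bonded to –OH and C → carboxylic acid (the –OH is not a separate alcohol).
C–N–C with sp³ carbons and no adjacent C=O → amine (secondary).
pendant –C≡N: nitrile.
pendant –CHO: carbonyl C bonded to C and H → aldehyde.
C–N–C with sp³ carbons and no adjacent C=O → amine (secondary).
–C(=O)–N– linkage → amide (the N is not an amine).
pendant –CONH2: carbonyl C bonded to C and N → amide.
pendant –CONH2: carbonyl C bonded to C and N → amide.
–NH2 on an sp³ carbon with no adjacent C=O → amine.
–NO2 on an sp³ carbon → nitro (the N=O is not a carbonyl).
pendant –OCH3: C–O–C with sp³ C, no adjacent C=O → ether.
–C(=O)OCH3: carbonyl C bonded to C and to –OCH3 → ester (not ketone + ether).
Amine appears at: CH2NHCH2, CH2NHCH2, CH(NH2) → 3.

3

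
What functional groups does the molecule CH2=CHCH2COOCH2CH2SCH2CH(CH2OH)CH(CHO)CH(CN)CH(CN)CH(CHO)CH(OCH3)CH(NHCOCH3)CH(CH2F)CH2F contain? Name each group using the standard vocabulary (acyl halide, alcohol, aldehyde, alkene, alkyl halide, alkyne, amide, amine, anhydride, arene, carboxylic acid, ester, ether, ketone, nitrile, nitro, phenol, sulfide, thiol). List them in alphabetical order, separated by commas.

C=C double bond → alkene.
–C(=O)–O–C with C on the carbonyl side → ester.
C–S–C linkage → sulfide (thioether).
pendant –CH2OH on an sp³ backbone C → alcohol.
pendant –CHO: carbonyl C bonded to C and H → aldehyde.
pendant –C≡N: nitrile.
pendant –C≡N: nitrile.
pendant –CHO: carbonyl C bonded to C and H → aldehyde.
pendant –OCH3: C–O–C with sp³ C, no adjacent C=O → ether.
pendant –NHC(=O)CH3: N bonded to a carbonyl → amide (not amine).
pendant –CH2X: halogen on sp³ carbon → alkyl halide.
halogen on an sp³ carbon → alkyl halide.

alcohol, aldehyde, alkene, alkyl halide, amide, ester, ether, nitrile, sulfide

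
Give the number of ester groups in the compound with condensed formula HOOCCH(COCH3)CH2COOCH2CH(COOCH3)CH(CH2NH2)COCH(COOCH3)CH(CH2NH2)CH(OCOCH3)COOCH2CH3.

–COOH: carbonyl C bonded to –OH and C → carboxylic acid (the –OH is not a separate alcohol).
pendant –COCH3: carbonyl C bonded to two carbons → ketone.
–C(=O)–O–C with C on the carbonyl side → ester.
pendant –COOCH3: carbonyl C bonded to C and –OCH3 → ester.
pendant –CH2NH2: N on sp³ C, no adjacent C=O → amine.
–C(=O)– with carbon on both sides → ketone.
pendant –COOCH3: carbonyl C bonded to C and –OCH3 → ester.
pendant –CH2NH2: N on sp³ C, no adjacent C=O → amine.
pendant –OC(=O)CH3: an acyloxy group → ester.
–C(=O)OCH2CH3: carbonyl C bonded to C and to –OEt → ester.
Ester appears at: CH2COOCH2, CH(COOCH3), CH(COOCH3), CH(OCOCH3), COOCH2CH3 → 5.

5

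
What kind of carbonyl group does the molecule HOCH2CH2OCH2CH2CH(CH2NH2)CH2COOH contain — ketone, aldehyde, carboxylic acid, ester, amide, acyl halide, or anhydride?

The carbonyl is in the COOH segment: –COOH: carbonyl C bonded to –OH and C → carboxylic acid (the –OH is not a separate alcohol).

carboxylic acid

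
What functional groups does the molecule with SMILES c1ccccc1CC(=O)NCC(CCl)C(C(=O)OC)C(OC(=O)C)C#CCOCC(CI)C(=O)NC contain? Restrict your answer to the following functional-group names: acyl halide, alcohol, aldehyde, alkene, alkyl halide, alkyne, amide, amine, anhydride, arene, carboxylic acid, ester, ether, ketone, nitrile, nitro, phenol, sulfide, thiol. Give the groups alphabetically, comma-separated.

alkyl halide, alkyne, amide, arene, ester, ether

Taking each segment in turn:
  C6H5: C6H5– phenyl ring → arene.
  CH2CONHCH2: –C(=O)–N– linkage → amide (the N is not an amine).
  CH(CH2Cl): pendant –CH2X: halogen on sp³ carbon → alkyl halide.
  CH(COOCH3): pendant –COOCH3: carbonyl C bonded to C and –OCH3 → ester.
  CH(OCOCH3): pendant –OC(=O)CH3: an acyloxy group → ester.
  C≡C: C≡C triple bond → alkyne.
  CH2OCH2: C–O–C with sp³ carbons on both sides and no adjacent C=O → ether.
  CH(CH2I): pendant –CH2X: halogen on sp³ carbon → alkyl halide.
  CONHCH3: –C(=O)NHCH3: carbonyl C bonded to C and to N → amide (the N is not an amine).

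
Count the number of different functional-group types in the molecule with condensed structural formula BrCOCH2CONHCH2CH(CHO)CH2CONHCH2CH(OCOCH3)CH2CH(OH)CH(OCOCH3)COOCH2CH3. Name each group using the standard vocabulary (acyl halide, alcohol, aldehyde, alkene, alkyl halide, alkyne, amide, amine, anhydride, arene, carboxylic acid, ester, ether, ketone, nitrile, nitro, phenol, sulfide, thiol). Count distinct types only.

Reading the structure from left to right:
  BrCO: –C(=O)Br: carbonyl C bonded to C and to a halogen → acyl halide (not alkyl halide).
  CH2CONHCH2: –C(=O)–N– linkage → amide (the N is not an amine).
  CH(CHO): pendant –CHO: carbonyl C bonded to C and H → aldehyde.
  CH2CONHCH2: –C(=O)–N– linkage → amide (the N is not an amine).
  CH(OCOCH3): pendant –OC(=O)CH3: an acyloxy group → ester.
  CH(OH): –OH on an sp³ carbon → alcohol (secondary).
  CH(OCOCH3): pendant –OC(=O)CH3: an acyloxy group → ester.
  COOCH2CH3: –C(=O)OCH2CH3: carbonyl C bonded to C and to –OEt → ester.
Distinct types present: acyl halide, alcohol, aldehyde, amide, ester.

5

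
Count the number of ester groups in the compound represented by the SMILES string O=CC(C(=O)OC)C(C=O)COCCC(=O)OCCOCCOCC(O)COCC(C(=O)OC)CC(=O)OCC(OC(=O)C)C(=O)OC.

terminal –CHO: carbonyl C bonded to H and C → aldehyde.
pendant –COOCH3: carbonyl C bonded to C and –OCH3 → ester.
pendant –CHO: carbonyl C bonded to C and H → aldehyde.
C–O–C with sp³ carbons on both sides and no adjacent C=O → ether.
–C(=O)–O–C with C on the carbonyl side → ester.
C–O–C with sp³ carbons on both sides and no adjacent C=O → ether.
C–O–C with sp³ carbons on both sides and no adjacent C=O → ether.
–OH on an sp³ carbon → alcohol (secondary).
C–O–C with sp³ carbons on both sides and no adjacent C=O → ether.
pendant –COOCH3: carbonyl C bonded to C and –OCH3 → ester.
–C(=O)–O–C with C on the carbonyl side → ester.
pendant –OC(=O)CH3: an acyloxy group → ester.
–C(=O)OCH3: carbonyl C bonded to C and to –OCH3 → ester (not ketone + ether).
Ester appears at: CH(COOCH3), CH2COOCH2, CH(COOCH3), CH2COOCH2, CH(OCOCH3), COOCH3 → 6.

6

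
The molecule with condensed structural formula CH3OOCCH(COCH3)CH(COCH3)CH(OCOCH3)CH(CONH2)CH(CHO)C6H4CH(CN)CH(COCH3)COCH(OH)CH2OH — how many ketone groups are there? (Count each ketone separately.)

4

CH3O–C(=O)–: carbonyl C bonded to C and to –OCH3 → ester (not ketone + ether).
pendant –COCH3: carbonyl C bonded to two carbons → ketone.
pendant –COCH3: carbonyl C bonded to two carbons → ketone.
pendant –OC(=O)CH3: an acyloxy group → ester.
pendant –CONH2: carbonyl C bonded to C and N → amide.
pendant –CHO: carbonyl C bonded to C and H → aldehyde.
para-disubstituted benzene ring → arene.
pendant –C≡N: nitrile.
pendant –COCH3: carbonyl C bonded to two carbons → ketone.
–C(=O)– with carbon on both sides → ketone.
–OH on an sp³ carbon → alcohol (secondary).
–OH on an sp³ carbon → alcohol.
Ketone appears at: CH(COCH3), CH(COCH3), CH(COCH3), CO → 4.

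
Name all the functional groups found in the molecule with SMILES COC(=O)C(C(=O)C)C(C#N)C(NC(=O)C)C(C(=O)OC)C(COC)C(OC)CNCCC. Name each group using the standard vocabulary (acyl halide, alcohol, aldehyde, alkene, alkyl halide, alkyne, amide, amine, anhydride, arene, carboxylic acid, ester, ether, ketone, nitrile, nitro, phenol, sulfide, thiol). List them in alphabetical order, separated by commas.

Reading the structure from left to right:
  CH3OOC: CH3O–C(=O)–: carbonyl C bonded to C and to –OCH3 → ester (not ketone + ether).
  CH(COCH3): pendant –COCH3: carbonyl C bonded to two carbons → ketone.
  CH(CN): pendant –C≡N: nitrile.
  CH(NHCOCH3): pendant –NHC(=O)CH3: N bonded to a carbonyl → amide (not amine).
  CH(COOCH3): pendant –COOCH3: carbonyl C bonded to C and –OCH3 → ester.
  CH(CH2OCH3): pendant –CH2OCH3: C–O–C linkage → ether.
  CH(OCH3): pendant –OCH3: C–O–C with sp³ C, no adjacent C=O → ether.
  CH2NHCH2: C–N–C with sp³ carbons and no adjacent C=O → amine (secondary).

amide, amine, ester, ether, ketone, nitrile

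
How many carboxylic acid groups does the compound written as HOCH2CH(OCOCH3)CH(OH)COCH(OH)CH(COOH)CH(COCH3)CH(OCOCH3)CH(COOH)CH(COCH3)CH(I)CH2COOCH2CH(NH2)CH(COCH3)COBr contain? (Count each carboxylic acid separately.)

Working along the chain:
  HOCH2: HO– on an sp³ carbon → alcohol.
  CH(OCOCH3): pendant –OC(=O)CH3: an acyloxy group → ester.
  CH(OH): –OH on an sp³ carbon → alcohol (secondary).
  CO: –C(=O)– with carbon on both sides → ketone.
  CH(OH): –OH on an sp³ carbon → alcohol (secondary).
  CH(COOH): pendant –COOH: carbonyl C bonded to C and –OH → carboxylic acid.
  CH(COCH3): pendant –COCH3: carbonyl C bonded to two carbons → ketone.
  CH(OCOCH3): pendant –OC(=O)CH3: an acyloxy group → ester.
  CH(COOH): pendant –COOH: carbonyl C bonded to C and –OH → carboxylic acid.
  CH(COCH3): pendant –COCH3: carbonyl C bonded to two carbons → ketone.
  CH(I): halogen on an sp³ carbon → alkyl halide.
  CH2COOCH2: –C(=O)–O–C with C on the carbonyl side → ester.
  CH(NH2): –NH2 on an sp³ carbon with no adjacent C=O → amine.
  CH(COCH3): pendant –COCH3: carbonyl C bonded to two carbons → ketone.
  COBr: –C(=O)Br: carbonyl C bonded to C and to a halogen → acyl halide (not alkyl halide).
Carboxylic acid appears at: CH(COOH), CH(COOH) → 2.

2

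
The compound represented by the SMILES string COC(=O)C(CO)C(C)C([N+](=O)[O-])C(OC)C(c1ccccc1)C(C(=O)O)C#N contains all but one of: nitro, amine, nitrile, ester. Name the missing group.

ester: present (CH3OOC — CH3O–C(=O)–: carbonyl C bonded to C and to –OCH3 → ester (not ketone + ether)).
nitro: present (CH(NO2) — –NO2 on an sp³ carbon → nitro (the N=O is not a carbonyl)).
nitrile: present (CN — –C≡N: carbon triple-bonded to nitrogen → nitrile).
amine: no segment matches this pattern.

amine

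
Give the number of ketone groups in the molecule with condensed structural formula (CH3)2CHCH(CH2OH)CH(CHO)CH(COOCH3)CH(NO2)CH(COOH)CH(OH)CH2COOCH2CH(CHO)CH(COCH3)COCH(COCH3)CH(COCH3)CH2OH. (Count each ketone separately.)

4

Reading the structure from left to right:
  CH(CH2OH): pendant –CH2OH on an sp³ backbone C → alcohol.
  CH(CHO): pendant –CHO: carbonyl C bonded to C and H → aldehyde.
  CH(COOCH3): pendant –COOCH3: carbonyl C bonded to C and –OCH3 → ester.
  CH(NO2): –NO2 on an sp³ carbon → nitro (the N=O is not a carbonyl).
  CH(COOH): pendant –COOH: carbonyl C bonded to C and –OH → carboxylic acid.
  CH(OH): –OH on an sp³ carbon → alcohol (secondary).
  CH2COOCH2: –C(=O)–O–C with C on the carbonyl side → ester.
  CH(CHO): pendant –CHO: carbonyl C bonded to C and H → aldehyde.
  CH(COCH3): pendant –COCH3: carbonyl C bonded to two carbons → ketone.
  CO: –C(=O)– with carbon on both sides → ketone.
  CH(COCH3): pendant –COCH3: carbonyl C bonded to two carbons → ketone.
  CH(COCH3): pendant –COCH3: carbonyl C bonded to two carbons → ketone.
  CH2OH: –OH on an sp³ carbon → alcohol.
Ketone appears at: CH(COCH3), CO, CH(COCH3), CH(COCH3) → 4.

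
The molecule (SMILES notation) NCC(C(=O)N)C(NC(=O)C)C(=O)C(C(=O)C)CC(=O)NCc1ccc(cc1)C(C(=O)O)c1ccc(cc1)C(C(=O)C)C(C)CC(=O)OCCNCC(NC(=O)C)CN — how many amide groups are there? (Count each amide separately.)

4

Reading the structure from left to right:
  H2NCH2: –NH2 on an sp³ carbon with no adjacent C=O → amine.
  CH(CONH2): pendant –CONH2: carbonyl C bonded to C and N → amide.
  CH(NHCOCH3): pendant –NHC(=O)CH3: N bonded to a carbonyl → amide (not amine).
  CO: –C(=O)– with carbon on both sides → ketone.
  CH(COCH3): pendant –COCH3: carbonyl C bonded to two carbons → ketone.
  CH2CONHCH2: –C(=O)–N– linkage → amide (the N is not an amine).
  C6H4: para-disubstituted benzene ring → arene.
  CH(COOH): pendant –COOH: carbonyl C bonded to C and –OH → carboxylic acid.
  C6H4: para-disubstituted benzene ring → arene.
  CH(COCH3): pendant –COCH3: carbonyl C bonded to two carbons → ketone.
  CH2COOCH2: –C(=O)–O–C with C on the carbonyl side → ester.
  CH2NHCH2: C–N–C with sp³ carbons and no adjacent C=O → amine (secondary).
  CH(NHCOCH3): pendant –NHC(=O)CH3: N bonded to a carbonyl → amide (not amine).
  CH2NH2: –NH2 on an sp³ carbon with no adjacent C=O → amine.
Amide appears at: CH(CONH2), CH(NHCOCH3), CH2CONHCH2, CH(NHCOCH3) → 4.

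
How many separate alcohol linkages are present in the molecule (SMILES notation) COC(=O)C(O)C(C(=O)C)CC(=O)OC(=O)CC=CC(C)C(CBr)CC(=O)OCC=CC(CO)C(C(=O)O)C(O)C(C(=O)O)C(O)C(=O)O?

4

Working along the chain:
  CH3OOC: CH3O–C(=O)–: carbonyl C bonded to C and to –OCH3 → ester (not ketone + ether).
  CH(OH): –OH on an sp³ carbon → alcohol (secondary).
  CH(COCH3): pendant –COCH3: carbonyl C bonded to two carbons → ketone.
  CH2CO-O-COCH2: two acyl groups sharing one oxygen, –C(=O)–O–C(=O)– → anhydride.
  CH=CH: C=C double bond → alkene.
  CH(CH2Br): pendant –CH2X: halogen on sp³ carbon → alkyl halide.
  CH2COOCH2: –C(=O)–O–C with C on the carbonyl side → ester.
  CH=CH: C=C double bond → alkene.
  CH(CH2OH): pendant –CH2OH on an sp³ backbone C → alcohol.
  CH(COOH): pendant –COOH: carbonyl C bonded to C and –OH → carboxylic acid.
  CH(OH): –OH on an sp³ carbon → alcohol (secondary).
  CH(COOH): pendant –COOH: carbonyl C bonded to C and –OH → carboxylic acid.
  CH(OH): –OH on an sp³ carbon → alcohol (secondary).
  COOH: –COOH: carbonyl C bonded to –OH and C → carboxylic acid (the –OH is not a separate alcohol).
Alcohol appears at: CH(OH), CH(CH2OH), CH(OH), CH(OH) → 4.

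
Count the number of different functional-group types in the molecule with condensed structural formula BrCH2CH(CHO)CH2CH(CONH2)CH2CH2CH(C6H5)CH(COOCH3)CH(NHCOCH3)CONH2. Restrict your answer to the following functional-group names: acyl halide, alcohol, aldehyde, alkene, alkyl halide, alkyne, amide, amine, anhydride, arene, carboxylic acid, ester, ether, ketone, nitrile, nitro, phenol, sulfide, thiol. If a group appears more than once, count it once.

5

halogen on an sp³ carbon → alkyl halide.
pendant –CHO: carbonyl C bonded to C and H → aldehyde.
pendant –CONH2: carbonyl C bonded to C and N → amide.
pendant –C6H5: benzene ring → arene.
pendant –COOCH3: carbonyl C bonded to C and –OCH3 → ester.
pendant –NHC(=O)CH3: N bonded to a carbonyl → amide (not amine).
–C(=O)NH2: carbonyl C bonded to C and to N → amide (the N is not a separate amine).
Distinct types present: aldehyde, alkyl halide, amide, arene, ester.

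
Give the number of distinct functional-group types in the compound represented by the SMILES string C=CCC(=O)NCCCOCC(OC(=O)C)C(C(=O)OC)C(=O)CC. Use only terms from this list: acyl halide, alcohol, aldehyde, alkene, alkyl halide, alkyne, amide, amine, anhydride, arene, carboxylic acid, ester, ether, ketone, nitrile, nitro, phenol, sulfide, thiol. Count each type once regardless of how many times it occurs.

5

C=C double bond → alkene.
–C(=O)–N– linkage → amide (the N is not an amine).
C–O–C with sp³ carbons on both sides and no adjacent C=O → ether.
pendant –OC(=O)CH3: an acyloxy group → ester.
pendant –COOCH3: carbonyl C bonded to C and –OCH3 → ester.
–C(=O)– with carbon on both sides → ketone.
Distinct types present: alkene, amide, ester, ether, ketone.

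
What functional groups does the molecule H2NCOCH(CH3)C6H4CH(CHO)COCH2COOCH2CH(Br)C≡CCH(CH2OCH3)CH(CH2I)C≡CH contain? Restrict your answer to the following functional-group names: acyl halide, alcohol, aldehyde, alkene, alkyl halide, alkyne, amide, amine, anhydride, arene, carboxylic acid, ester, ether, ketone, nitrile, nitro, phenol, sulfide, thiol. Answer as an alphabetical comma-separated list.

aldehyde, alkyl halide, alkyne, amide, arene, ester, ether, ketone

–C(=O)NH2: carbonyl C bonded to C and to N → amide (the N is not a separate amine).
para-disubstituted benzene ring → arene.
pendant –CHO: carbonyl C bonded to C and H → aldehyde.
–C(=O)– with carbon on both sides → ketone.
–C(=O)–O–C with C on the carbonyl side → ester.
halogen on an sp³ carbon → alkyl halide.
C≡C triple bond → alkyne.
pendant –CH2OCH3: C–O–C linkage → ether.
pendant –CH2X: halogen on sp³ carbon → alkyl halide.
C≡C triple bond → alkyne.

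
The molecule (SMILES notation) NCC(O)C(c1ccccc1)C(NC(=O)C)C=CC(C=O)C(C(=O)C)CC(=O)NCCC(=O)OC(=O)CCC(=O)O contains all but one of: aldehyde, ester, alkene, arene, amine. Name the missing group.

alkene: present (CH=CH — C=C double bond → alkene).
amine: present (H2NCH2 — –NH2 on an sp³ carbon with no adjacent C=O → amine).
aldehyde: present (CH(CHO) — pendant –CHO: carbonyl C bonded to C and H → aldehyde).
arene: present (CH(C6H5) — pendant –C6H5: benzene ring → arene).
ester: absent. In CH2CO-O-COCH2, the oxygen bridges two acyl groups, which is an anhydride, not an ester.

ester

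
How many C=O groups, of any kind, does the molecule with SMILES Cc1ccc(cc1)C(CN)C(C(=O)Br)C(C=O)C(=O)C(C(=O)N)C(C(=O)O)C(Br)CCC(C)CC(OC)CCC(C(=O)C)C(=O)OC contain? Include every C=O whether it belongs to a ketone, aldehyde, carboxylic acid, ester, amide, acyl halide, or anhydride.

7

CH(COBr): acyl halide, 1 C=O (running total 1).
CH(CHO): aldehyde, 1 C=O (running total 2).
CO: ketone, 1 C=O (running total 3).
CH(CONH2): amide, 1 C=O (running total 4).
CH(COOH): carboxylic acid, 1 C=O (running total 5).
CH(COCH3): ketone, 1 C=O (running total 6).
COOCH3: ester, 1 C=O (running total 7).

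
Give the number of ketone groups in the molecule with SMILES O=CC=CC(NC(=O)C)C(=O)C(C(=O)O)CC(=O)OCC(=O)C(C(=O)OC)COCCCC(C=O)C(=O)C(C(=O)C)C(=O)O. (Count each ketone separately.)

4

Working along the chain:
  OHC: terminal –CHO: carbonyl C bonded to H and C → aldehyde.
  CH=CH: C=C double bond → alkene.
  CH(NHCOCH3): pendant –NHC(=O)CH3: N bonded to a carbonyl → amide (not amine).
  CO: –C(=O)– with carbon on both sides → ketone.
  CH(COOH): pendant –COOH: carbonyl C bonded to C and –OH → carboxylic acid.
  CH2COOCH2: –C(=O)–O–C with C on the carbonyl side → ester.
  CO: –C(=O)– with carbon on both sides → ketone.
  CH(COOCH3): pendant –COOCH3: carbonyl C bonded to C and –OCH3 → ester.
  CH2OCH2: C–O–C with sp³ carbons on both sides and no adjacent C=O → ether.
  CH(CHO): pendant –CHO: carbonyl C bonded to C and H → aldehyde.
  CO: –C(=O)– with carbon on both sides → ketone.
  CH(COCH3): pendant –COCH3: carbonyl C bonded to two carbons → ketone.
  COOH: –COOH: carbonyl C bonded to –OH and C → carboxylic acid (the –OH is not a separate alcohol).
Ketone appears at: CO, CO, CO, CH(COCH3) → 4.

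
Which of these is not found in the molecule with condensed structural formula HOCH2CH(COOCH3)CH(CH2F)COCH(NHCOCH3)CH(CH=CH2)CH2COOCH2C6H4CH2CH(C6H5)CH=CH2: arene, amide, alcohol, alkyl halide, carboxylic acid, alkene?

carboxylic acid

alkyl halide: present (CH(CH2F) — pendant –CH2X: halogen on sp³ carbon → alkyl halide).
amide: present (CH(NHCOCH3) — pendant –NHC(=O)CH3: N bonded to a carbonyl → amide (not amine)).
alcohol: present (HOCH2 — HO– on an sp³ carbon → alcohol).
alkene: present (CH(CH=CH2) — pendant –CH=CH2: C=C double bond → alkene).
arene: present (C6H4 — para-disubstituted benzene ring → arene).
carboxylic acid: absent. In each of CH(COOCH3) and CH2COOCH2, the acyl oxygen is bonded to carbon (–O–C), not to H, so this is an ester. In CH(NHCOCH3), the carbonyl is bonded to nitrogen, not to –OH; that is an amide.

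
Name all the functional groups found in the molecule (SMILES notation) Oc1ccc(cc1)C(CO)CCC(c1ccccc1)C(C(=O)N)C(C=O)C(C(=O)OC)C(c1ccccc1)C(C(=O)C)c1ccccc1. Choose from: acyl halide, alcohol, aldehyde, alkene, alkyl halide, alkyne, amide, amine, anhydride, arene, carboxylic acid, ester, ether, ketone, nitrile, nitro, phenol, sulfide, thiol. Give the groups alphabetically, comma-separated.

alcohol, aldehyde, amide, arene, ester, ketone, phenol

Working along the chain:
  HOC6H4: –OH attached directly to an aromatic ring → phenol (not alcohol); the ring itself is an arene.
  CH(CH2OH): pendant –CH2OH on an sp³ backbone C → alcohol.
  CH(C6H5): pendant –C6H5: benzene ring → arene.
  CH(CONH2): pendant –CONH2: carbonyl C bonded to C and N → amide.
  CH(CHO): pendant –CHO: carbonyl C bonded to C and H → aldehyde.
  CH(COOCH3): pendant –COOCH3: carbonyl C bonded to C and –OCH3 → ester.
  CH(C6H5): pendant –C6H5: benzene ring → arene.
  CH(COCH3): pendant –COCH3: carbonyl C bonded to two carbons → ketone.
  C6H5: –C6H5 phenyl ring → arene.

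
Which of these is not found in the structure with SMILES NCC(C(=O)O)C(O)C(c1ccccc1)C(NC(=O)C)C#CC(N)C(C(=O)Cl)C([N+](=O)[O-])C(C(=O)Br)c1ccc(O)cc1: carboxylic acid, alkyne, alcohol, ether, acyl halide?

alkyne: present (C≡C — C≡C triple bond → alkyne).
carboxylic acid: present (CH(COOH) — pendant –COOH: carbonyl C bonded to C and –OH → carboxylic acid).
acyl halide: present (CH(COCl) — pendant –C(=O)X: carbonyl C bonded to C and halogen → acyl halide).
alcohol: present (CH(OH) — –OH on an sp³ carbon → alcohol (secondary)).
ether: no segment matches this pattern.

ether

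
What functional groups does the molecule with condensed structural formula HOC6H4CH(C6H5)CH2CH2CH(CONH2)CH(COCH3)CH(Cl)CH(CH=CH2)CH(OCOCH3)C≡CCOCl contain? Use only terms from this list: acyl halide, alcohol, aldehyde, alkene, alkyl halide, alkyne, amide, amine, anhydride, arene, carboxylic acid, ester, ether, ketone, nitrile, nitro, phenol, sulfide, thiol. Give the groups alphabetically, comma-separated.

acyl halide, alkene, alkyl halide, alkyne, amide, arene, ester, ketone, phenol

Taking each segment in turn:
  HOC6H4: –OH attached directly to an aromatic ring → phenol (not alcohol); the ring itself is an arene.
  CH(C6H5): pendant –C6H5: benzene ring → arene.
  CH(CONH2): pendant –CONH2: carbonyl C bonded to C and N → amide.
  CH(COCH3): pendant –COCH3: carbonyl C bonded to two carbons → ketone.
  CH(Cl): halogen on an sp³ carbon → alkyl halide.
  CH(CH=CH2): pendant –CH=CH2: C=C double bond → alkene.
  CH(OCOCH3): pendant –OC(=O)CH3: an acyloxy group → ester.
  C≡C: C≡C triple bond → alkyne.
  COCl: –C(=O)Cl: carbonyl C bonded to C and to a halogen → acyl halide (not alkyl halide).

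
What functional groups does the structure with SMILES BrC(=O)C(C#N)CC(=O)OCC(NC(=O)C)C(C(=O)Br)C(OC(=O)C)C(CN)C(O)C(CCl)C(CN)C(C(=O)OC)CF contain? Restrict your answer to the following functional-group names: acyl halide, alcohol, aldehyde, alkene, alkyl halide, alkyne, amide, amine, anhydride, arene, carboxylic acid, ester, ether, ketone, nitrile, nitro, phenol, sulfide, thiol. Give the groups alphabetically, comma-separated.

–C(=O)Br: carbonyl C bonded to C and to a halogen → acyl halide (not alkyl halide).
pendant –C≡N: nitrile.
–C(=O)–O–C with C on the carbonyl side → ester.
pendant –NHC(=O)CH3: N bonded to a carbonyl → amide (not amine).
pendant –C(=O)X: carbonyl C bonded to C and halogen → acyl halide.
pendant –OC(=O)CH3: an acyloxy group → ester.
pendant –CH2NH2: N on sp³ C, no adjacent C=O → amine.
–OH on an sp³ carbon → alcohol (secondary).
pendant –CH2X: halogen on sp³ carbon → alkyl halide.
pendant –CH2NH2: N on sp³ C, no adjacent C=O → amine.
pendant –COOCH3: carbonyl C bonded to C and –OCH3 → ester.
halogen on an sp³ carbon → alkyl halide.

acyl halide, alcohol, alkyl halide, amide, amine, ester, nitrile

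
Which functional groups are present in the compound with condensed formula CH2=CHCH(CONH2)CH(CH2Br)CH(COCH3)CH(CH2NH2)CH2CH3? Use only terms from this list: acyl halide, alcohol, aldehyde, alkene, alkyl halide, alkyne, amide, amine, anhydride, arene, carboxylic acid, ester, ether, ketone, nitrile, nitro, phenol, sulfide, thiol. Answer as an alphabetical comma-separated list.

Taking each segment in turn:
  CH2=CH: C=C double bond → alkene.
  CH(CONH2): pendant –CONH2: carbonyl C bonded to C and N → amide.
  CH(CH2Br): pendant –CH2X: halogen on sp³ carbon → alkyl halide.
  CH(COCH3): pendant –COCH3: carbonyl C bonded to two carbons → ketone.
  CH(CH2NH2): pendant –CH2NH2: N on sp³ C, no adjacent C=O → amine.

alkene, alkyl halide, amide, amine, ketone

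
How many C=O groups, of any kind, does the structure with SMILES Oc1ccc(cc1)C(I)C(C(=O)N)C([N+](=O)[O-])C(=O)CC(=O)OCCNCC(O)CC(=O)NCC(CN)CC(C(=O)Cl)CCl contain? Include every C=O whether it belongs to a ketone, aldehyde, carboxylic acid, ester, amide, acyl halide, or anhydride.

CH(CONH2): amide, 1 C=O (running total 1).
CO: ketone, 1 C=O (running total 2).
CH2COOCH2: ester, 1 C=O (running total 3).
CH2CONHCH2: amide, 1 C=O (running total 4).
CH(COCl): acyl halide, 1 C=O (running total 5).

5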